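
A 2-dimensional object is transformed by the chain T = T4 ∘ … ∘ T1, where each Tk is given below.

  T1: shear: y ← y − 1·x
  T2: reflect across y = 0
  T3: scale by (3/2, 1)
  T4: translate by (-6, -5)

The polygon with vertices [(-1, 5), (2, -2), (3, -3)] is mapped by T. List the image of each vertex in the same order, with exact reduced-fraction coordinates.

T1 shear: y ← y − 1·x: (-1, 5) → (-1, 6); (2, -2) → (2, -4); (3, -3) → (3, -6)
T2 reflect across y = 0: (-1, 6) → (-1, -6); (2, -4) → (2, 4); (3, -6) → (3, 6)
T3 scale by (3/2, 1): (-1, -6) → (-3/2, -6); (2, 4) → (3, 4); (3, 6) → (9/2, 6)
T4 translate by (-6, -5): (-3/2, -6) → (-15/2, -11); (3, 4) → (-3, -1); (9/2, 6) → (-3/2, 1)

image vertices: (-15/2, -11), (-3, -1), (-3/2, 1)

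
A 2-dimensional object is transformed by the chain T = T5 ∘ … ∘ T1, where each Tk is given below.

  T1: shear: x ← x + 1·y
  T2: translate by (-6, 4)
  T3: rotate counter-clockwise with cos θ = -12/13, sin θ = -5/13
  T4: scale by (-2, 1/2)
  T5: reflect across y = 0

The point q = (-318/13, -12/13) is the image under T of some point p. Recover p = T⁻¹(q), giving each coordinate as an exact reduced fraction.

p = (-5, -1)

T1 = [1 1 0; 0 1 0; 0 0 1]
T2·T1 = [1 1 -6; 0 1 4; 0 0 1]
T3·…·T1 = [-12/13 -7/13 92/13; -5/13 -17/13 -18/13; 0 0 1]
T4·…·T1 = [24/13 14/13 -184/13; -5/26 -17/26 -9/13; 0 0 1]
T5·…·T1 = [24/13 14/13 -184/13; 5/26 17/26 9/13; 0 0 1]
det M = 1; M⁻¹ = [17/26 -14/13 10; -5/26 24/13 -4; 0 0 1]
M⁻¹ · (-318/13, -12/13)ᵀ = (-5, -1)ᵀ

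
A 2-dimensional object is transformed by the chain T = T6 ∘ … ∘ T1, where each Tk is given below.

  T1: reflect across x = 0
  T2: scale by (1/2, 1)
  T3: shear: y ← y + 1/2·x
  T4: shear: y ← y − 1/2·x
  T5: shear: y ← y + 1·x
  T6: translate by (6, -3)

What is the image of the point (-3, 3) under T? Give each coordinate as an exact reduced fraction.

T(p) = (15/2, 3/2)

T1 reflect across x = 0: (-3, 3) → (3, 3)
T2 scale by (1/2, 1): (3, 3) → (3/2, 3)
T3 shear: y ← y + 1/2·x: (3/2, 3) → (3/2, 15/4)
T4 shear: y ← y − 1/2·x: (3/2, 15/4) → (3/2, 3)
T5 shear: y ← y + 1·x: (3/2, 3) → (3/2, 9/2)
T6 translate by (6, -3): (3/2, 9/2) → (15/2, 3/2)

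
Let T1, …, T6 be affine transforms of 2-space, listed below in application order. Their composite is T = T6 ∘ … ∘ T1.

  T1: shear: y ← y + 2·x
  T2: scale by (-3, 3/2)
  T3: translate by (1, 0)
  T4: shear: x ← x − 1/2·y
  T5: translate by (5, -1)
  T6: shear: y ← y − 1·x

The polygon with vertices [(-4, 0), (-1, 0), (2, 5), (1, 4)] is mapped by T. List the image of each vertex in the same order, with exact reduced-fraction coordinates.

image vertices: (24, -37), (21/2, -29/2), (-27/4, 77/4), (-3/2, 19/2)

T1 shear: y ← y + 2·x: (-4, 0) → (-4, -8); (-1, 0) → (-1, -2); (2, 5) → (2, 9); (1, 4) → (1, 6)
T2 scale by (-3, 3/2): (-4, -8) → (12, -12); (-1, -2) → (3, -3); (2, 9) → (-6, 27/2); (1, 6) → (-3, 9)
T3 translate by (1, 0): (12, -12) → (13, -12); (3, -3) → (4, -3); (-6, 27/2) → (-5, 27/2); (-3, 9) → (-2, 9)
T4 shear: x ← x − 1/2·y: (13, -12) → (19, -12); (4, -3) → (11/2, -3); (-5, 27/2) → (-47/4, 27/2); (-2, 9) → (-13/2, 9)
T5 translate by (5, -1): (19, -12) → (24, -13); (11/2, -3) → (21/2, -4); (-47/4, 27/2) → (-27/4, 25/2); (-13/2, 9) → (-3/2, 8)
T6 shear: y ← y − 1·x: (24, -13) → (24, -37); (21/2, -4) → (21/2, -29/2); (-27/4, 25/2) → (-27/4, 77/4); (-3/2, 8) → (-3/2, 19/2)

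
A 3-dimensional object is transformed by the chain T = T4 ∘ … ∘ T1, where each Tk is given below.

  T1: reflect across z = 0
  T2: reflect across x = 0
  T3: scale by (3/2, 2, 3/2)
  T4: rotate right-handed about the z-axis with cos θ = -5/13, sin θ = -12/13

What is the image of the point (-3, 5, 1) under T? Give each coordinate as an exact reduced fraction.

T(p) = (15/2, -8, -3/2)

T1 reflect across z = 0: (-3, 5, 1) → (-3, 5, -1)
T2 reflect across x = 0: (-3, 5, -1) → (3, 5, -1)
T3 scale by (3/2, 2, 3/2): (3, 5, -1) → (9/2, 10, -3/2)
T4 rotate right-handed about the z-axis with cos θ = -5/13, sin θ = -12/13: (9/2, 10, -3/2) → (15/2, -8, -3/2)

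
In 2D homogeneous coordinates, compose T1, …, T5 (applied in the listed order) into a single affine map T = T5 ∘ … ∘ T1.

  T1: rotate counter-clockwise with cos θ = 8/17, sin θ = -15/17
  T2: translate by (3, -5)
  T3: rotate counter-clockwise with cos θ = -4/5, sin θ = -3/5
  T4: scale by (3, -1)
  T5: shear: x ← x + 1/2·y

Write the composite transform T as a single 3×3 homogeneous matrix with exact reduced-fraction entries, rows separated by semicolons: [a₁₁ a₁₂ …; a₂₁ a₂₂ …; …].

T1 = [8/17 15/17 0; -15/17 8/17 0; 0 0 1]
T2·T1 = [8/17 15/17 3; -15/17 8/17 -5; 0 0 1]
T3·…·T1 = [-77/85 -36/85 -27/5; 36/85 -77/85 11/5; 0 0 1]
T4·…·T1 = [-231/85 -108/85 -81/5; -36/85 77/85 -11/5; 0 0 1]
T5·…·T1 = [-249/85 -139/170 -173/10; -36/85 77/85 -11/5; 0 0 1]

T = [-249/85 -139/170 -173/10; -36/85 77/85 -11/5; 0 0 1]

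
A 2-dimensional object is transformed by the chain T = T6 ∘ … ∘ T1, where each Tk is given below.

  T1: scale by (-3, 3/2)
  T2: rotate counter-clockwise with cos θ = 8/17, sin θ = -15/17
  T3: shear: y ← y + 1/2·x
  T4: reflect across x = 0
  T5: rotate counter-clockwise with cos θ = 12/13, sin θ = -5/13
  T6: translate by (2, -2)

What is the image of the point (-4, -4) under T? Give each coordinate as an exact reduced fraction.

T1 scale by (-3, 3/2): (-4, -4) → (12, -6)
T2 rotate counter-clockwise with cos θ = 8/17, sin θ = -15/17: (12, -6) → (6/17, -228/17)
T3 shear: y ← y + 1/2·x: (6/17, -228/17) → (6/17, -225/17)
T4 reflect across x = 0: (6/17, -225/17) → (-6/17, -225/17)
T5 rotate counter-clockwise with cos θ = 12/13, sin θ = -5/13: (-6/17, -225/17) → (-1197/221, -2670/221)
T6 translate by (2, -2): (-1197/221, -2670/221) → (-755/221, -3112/221)

T(p) = (-755/221, -3112/221)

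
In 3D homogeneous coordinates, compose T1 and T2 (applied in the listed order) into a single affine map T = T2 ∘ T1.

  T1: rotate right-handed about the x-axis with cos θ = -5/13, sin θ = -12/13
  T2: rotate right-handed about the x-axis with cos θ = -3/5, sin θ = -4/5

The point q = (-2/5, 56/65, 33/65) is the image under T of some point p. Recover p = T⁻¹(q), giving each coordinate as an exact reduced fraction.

T1 = [1 0 0 0; 0 -5/13 12/13 0; 0 -12/13 -5/13 0; 0 0 0 1]
T2·T1 = [1 0 0 0; 0 -33/65 -56/65 0; 0 56/65 -33/65 0; 0 0 0 1]
det M = 1; M⁻¹ = [1 0 0 0; 0 -33/65 56/65 0; 0 -56/65 -33/65 0; 0 0 0 1]
M⁻¹ · (-2/5, 56/65, 33/65)ᵀ = (-2/5, 0, -1)ᵀ

p = (-2/5, 0, -1)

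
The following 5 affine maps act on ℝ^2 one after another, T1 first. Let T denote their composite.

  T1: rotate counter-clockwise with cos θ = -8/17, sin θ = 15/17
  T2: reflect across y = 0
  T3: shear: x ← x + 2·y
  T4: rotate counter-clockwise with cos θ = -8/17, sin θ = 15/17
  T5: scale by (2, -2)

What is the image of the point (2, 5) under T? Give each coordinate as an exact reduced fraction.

T1 rotate counter-clockwise with cos θ = -8/17, sin θ = 15/17: (2, 5) → (-91/17, -10/17)
T2 reflect across y = 0: (-91/17, -10/17) → (-91/17, 10/17)
T3 shear: x ← x + 2·y: (-91/17, 10/17) → (-71/17, 10/17)
T4 rotate counter-clockwise with cos θ = -8/17, sin θ = 15/17: (-71/17, 10/17) → (418/289, -1145/289)
T5 scale by (2, -2): (418/289, -1145/289) → (836/289, 2290/289)

T(p) = (836/289, 2290/289)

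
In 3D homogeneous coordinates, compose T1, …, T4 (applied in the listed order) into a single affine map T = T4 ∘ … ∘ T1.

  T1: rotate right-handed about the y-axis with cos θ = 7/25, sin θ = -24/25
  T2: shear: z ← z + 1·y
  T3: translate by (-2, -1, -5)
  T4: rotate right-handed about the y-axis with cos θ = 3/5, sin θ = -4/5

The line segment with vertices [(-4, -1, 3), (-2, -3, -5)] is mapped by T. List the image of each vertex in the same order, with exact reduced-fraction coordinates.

image vertices: (18/5, -2, -51/5), (52/5, -4, -5)

T1 rotate right-handed about the y-axis with cos θ = 7/25, sin θ = -24/25: (-4, -1, 3) → (-4, -1, -3); (-2, -3, -5) → (106/25, -3, -83/25)
T2 shear: z ← z + 1·y: (-4, -1, -3) → (-4, -1, -4); (106/25, -3, -83/25) → (106/25, -3, -158/25)
T3 translate by (-2, -1, -5): (-4, -1, -4) → (-6, -2, -9); (106/25, -3, -158/25) → (56/25, -4, -283/25)
T4 rotate right-handed about the y-axis with cos θ = 3/5, sin θ = -4/5: (-6, -2, -9) → (18/5, -2, -51/5); (56/25, -4, -283/25) → (52/5, -4, -5)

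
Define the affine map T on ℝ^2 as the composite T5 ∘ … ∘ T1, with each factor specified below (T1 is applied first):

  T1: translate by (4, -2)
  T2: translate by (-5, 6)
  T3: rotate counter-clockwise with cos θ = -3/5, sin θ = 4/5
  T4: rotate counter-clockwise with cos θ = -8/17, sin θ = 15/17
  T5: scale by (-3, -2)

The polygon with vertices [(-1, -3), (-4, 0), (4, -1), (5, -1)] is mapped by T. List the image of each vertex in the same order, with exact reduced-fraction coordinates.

T1 translate by (4, -2): (-1, -3) → (3, -5); (-4, 0) → (0, -2); (4, -1) → (8, -3); (5, -1) → (9, -3)
T2 translate by (-5, 6): (3, -5) → (-2, 1); (0, -2) → (-5, 4); (8, -3) → (3, 3); (9, -3) → (4, 3)
T3 rotate counter-clockwise with cos θ = -3/5, sin θ = 4/5: (-2, 1) → (2/5, -11/5); (-5, 4) → (-1/5, -32/5); (3, 3) → (-21/5, 3/5); (4, 3) → (-24/5, 7/5)
T4 rotate counter-clockwise with cos θ = -8/17, sin θ = 15/17: (2/5, -11/5) → (149/85, 118/85); (-1/5, -32/5) → (488/85, 241/85); (-21/5, 3/5) → (123/85, -339/85); (-24/5, 7/5) → (87/85, -416/85)
T5 scale by (-3, -2): (149/85, 118/85) → (-447/85, -236/85); (488/85, 241/85) → (-1464/85, -482/85); (123/85, -339/85) → (-369/85, 678/85); (87/85, -416/85) → (-261/85, 832/85)

image vertices: (-447/85, -236/85), (-1464/85, -482/85), (-369/85, 678/85), (-261/85, 832/85)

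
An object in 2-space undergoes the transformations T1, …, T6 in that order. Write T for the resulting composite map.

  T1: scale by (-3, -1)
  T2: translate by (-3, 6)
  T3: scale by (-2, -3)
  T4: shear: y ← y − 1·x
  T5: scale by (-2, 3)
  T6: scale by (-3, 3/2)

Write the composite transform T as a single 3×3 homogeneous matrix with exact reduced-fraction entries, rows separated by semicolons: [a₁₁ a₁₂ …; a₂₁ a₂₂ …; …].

T = [36 0 36; -27 27/2 -108; 0 0 1]

T1 = [-3 0 0; 0 -1 0; 0 0 1]
T2·T1 = [-3 0 -3; 0 -1 6; 0 0 1]
T3·…·T1 = [6 0 6; 0 3 -18; 0 0 1]
T4·…·T1 = [6 0 6; -6 3 -24; 0 0 1]
T5·…·T1 = [-12 0 -12; -18 9 -72; 0 0 1]
T6·…·T1 = [36 0 36; -27 27/2 -108; 0 0 1]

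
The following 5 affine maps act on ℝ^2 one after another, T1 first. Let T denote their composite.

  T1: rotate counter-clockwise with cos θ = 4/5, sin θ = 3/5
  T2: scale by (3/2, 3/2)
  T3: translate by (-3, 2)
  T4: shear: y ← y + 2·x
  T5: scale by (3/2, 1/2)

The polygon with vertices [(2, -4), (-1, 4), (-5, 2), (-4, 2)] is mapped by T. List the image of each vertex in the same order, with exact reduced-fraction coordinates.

image vertices: (9/2, 5/2), (-117/10, -97/20), (-81/5, -217/20), (-72/5, -46/5)

T1 rotate counter-clockwise with cos θ = 4/5, sin θ = 3/5: (2, -4) → (4, -2); (-1, 4) → (-16/5, 13/5); (-5, 2) → (-26/5, -7/5); (-4, 2) → (-22/5, -4/5)
T2 scale by (3/2, 3/2): (4, -2) → (6, -3); (-16/5, 13/5) → (-24/5, 39/10); (-26/5, -7/5) → (-39/5, -21/10); (-22/5, -4/5) → (-33/5, -6/5)
T3 translate by (-3, 2): (6, -3) → (3, -1); (-24/5, 39/10) → (-39/5, 59/10); (-39/5, -21/10) → (-54/5, -1/10); (-33/5, -6/5) → (-48/5, 4/5)
T4 shear: y ← y + 2·x: (3, -1) → (3, 5); (-39/5, 59/10) → (-39/5, -97/10); (-54/5, -1/10) → (-54/5, -217/10); (-48/5, 4/5) → (-48/5, -92/5)
T5 scale by (3/2, 1/2): (3, 5) → (9/2, 5/2); (-39/5, -97/10) → (-117/10, -97/20); (-54/5, -217/10) → (-81/5, -217/20); (-48/5, -92/5) → (-72/5, -46/5)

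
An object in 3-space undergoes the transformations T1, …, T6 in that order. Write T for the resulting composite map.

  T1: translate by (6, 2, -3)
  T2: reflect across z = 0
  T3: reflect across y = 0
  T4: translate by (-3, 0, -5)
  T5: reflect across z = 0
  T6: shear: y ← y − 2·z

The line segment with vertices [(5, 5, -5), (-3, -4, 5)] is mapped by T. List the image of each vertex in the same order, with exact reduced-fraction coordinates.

image vertices: (8, -1, -3), (0, -12, 7)

T1 translate by (6, 2, -3): (5, 5, -5) → (11, 7, -8); (-3, -4, 5) → (3, -2, 2)
T2 reflect across z = 0: (11, 7, -8) → (11, 7, 8); (3, -2, 2) → (3, -2, -2)
T3 reflect across y = 0: (11, 7, 8) → (11, -7, 8); (3, -2, -2) → (3, 2, -2)
T4 translate by (-3, 0, -5): (11, -7, 8) → (8, -7, 3); (3, 2, -2) → (0, 2, -7)
T5 reflect across z = 0: (8, -7, 3) → (8, -7, -3); (0, 2, -7) → (0, 2, 7)
T6 shear: y ← y − 2·z: (8, -7, -3) → (8, -1, -3); (0, 2, 7) → (0, -12, 7)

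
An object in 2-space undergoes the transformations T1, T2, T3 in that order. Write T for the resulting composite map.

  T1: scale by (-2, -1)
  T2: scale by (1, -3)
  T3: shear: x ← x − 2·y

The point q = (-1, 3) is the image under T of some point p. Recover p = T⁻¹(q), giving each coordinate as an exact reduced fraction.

T1 = [-2 0 0; 0 -1 0; 0 0 1]
T2·T1 = [-2 0 0; 0 3 0; 0 0 1]
T3·…·T1 = [-2 -6 0; 0 3 0; 0 0 1]
det M = -6; M⁻¹ = [-1/2 -1 0; 0 1/3 0; 0 0 1]
M⁻¹ · (-1, 3)ᵀ = (-5/2, 1)ᵀ

p = (-5/2, 1)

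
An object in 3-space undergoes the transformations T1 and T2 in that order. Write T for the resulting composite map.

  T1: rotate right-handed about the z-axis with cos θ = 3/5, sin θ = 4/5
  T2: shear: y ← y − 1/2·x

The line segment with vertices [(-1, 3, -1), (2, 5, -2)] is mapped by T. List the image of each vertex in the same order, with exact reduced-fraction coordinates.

image vertices: (-3, 5/2, -1), (-14/5, 6, -2)

T1 rotate right-handed about the z-axis with cos θ = 3/5, sin θ = 4/5: (-1, 3, -1) → (-3, 1, -1); (2, 5, -2) → (-14/5, 23/5, -2)
T2 shear: y ← y − 1/2·x: (-3, 1, -1) → (-3, 5/2, -1); (-14/5, 23/5, -2) → (-14/5, 6, -2)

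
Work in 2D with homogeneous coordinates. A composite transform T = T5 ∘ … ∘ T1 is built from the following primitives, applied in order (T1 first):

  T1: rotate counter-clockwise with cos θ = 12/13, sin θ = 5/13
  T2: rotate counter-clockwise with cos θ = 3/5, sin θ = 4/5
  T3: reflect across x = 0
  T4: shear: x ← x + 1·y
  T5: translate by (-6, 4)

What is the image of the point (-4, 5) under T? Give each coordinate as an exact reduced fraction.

T(p) = (-183/65, 88/65)

T1 rotate counter-clockwise with cos θ = 12/13, sin θ = 5/13: (-4, 5) → (-73/13, 40/13)
T2 rotate counter-clockwise with cos θ = 3/5, sin θ = 4/5: (-73/13, 40/13) → (-379/65, -172/65)
T3 reflect across x = 0: (-379/65, -172/65) → (379/65, -172/65)
T4 shear: x ← x + 1·y: (379/65, -172/65) → (207/65, -172/65)
T5 translate by (-6, 4): (207/65, -172/65) → (-183/65, 88/65)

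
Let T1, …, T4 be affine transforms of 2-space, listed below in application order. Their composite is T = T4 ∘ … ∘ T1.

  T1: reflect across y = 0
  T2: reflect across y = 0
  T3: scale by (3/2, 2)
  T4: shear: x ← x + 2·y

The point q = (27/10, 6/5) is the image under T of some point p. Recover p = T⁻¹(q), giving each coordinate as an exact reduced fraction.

T1 = [1 0 0; 0 -1 0; 0 0 1]
T2·T1 = [1 0 0; 0 1 0; 0 0 1]
T3·…·T1 = [3/2 0 0; 0 2 0; 0 0 1]
T4·…·T1 = [3/2 4 0; 0 2 0; 0 0 1]
det M = 3; M⁻¹ = [2/3 -4/3 0; 0 1/2 0; 0 0 1]
M⁻¹ · (27/10, 6/5)ᵀ = (1/5, 3/5)ᵀ

p = (1/5, 3/5)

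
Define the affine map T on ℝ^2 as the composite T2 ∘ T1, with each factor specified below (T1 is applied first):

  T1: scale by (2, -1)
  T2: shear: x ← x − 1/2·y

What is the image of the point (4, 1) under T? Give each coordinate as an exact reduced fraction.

T1 scale by (2, -1): (4, 1) → (8, -1)
T2 shear: x ← x − 1/2·y: (8, -1) → (17/2, -1)

T(p) = (17/2, -1)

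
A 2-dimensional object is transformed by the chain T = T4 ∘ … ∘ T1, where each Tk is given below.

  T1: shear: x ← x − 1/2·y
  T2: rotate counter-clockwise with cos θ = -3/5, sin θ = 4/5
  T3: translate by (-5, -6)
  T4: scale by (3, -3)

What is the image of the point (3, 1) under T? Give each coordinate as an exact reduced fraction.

T(p) = (-219/10, 69/5)

T1 shear: x ← x − 1/2·y: (3, 1) → (5/2, 1)
T2 rotate counter-clockwise with cos θ = -3/5, sin θ = 4/5: (5/2, 1) → (-23/10, 7/5)
T3 translate by (-5, -6): (-23/10, 7/5) → (-73/10, -23/5)
T4 scale by (3, -3): (-73/10, -23/5) → (-219/10, 69/5)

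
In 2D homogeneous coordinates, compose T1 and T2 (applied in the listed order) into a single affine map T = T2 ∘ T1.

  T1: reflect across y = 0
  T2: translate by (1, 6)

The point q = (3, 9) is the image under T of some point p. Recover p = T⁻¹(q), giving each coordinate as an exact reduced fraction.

T1 = [1 0 0; 0 -1 0; 0 0 1]
T2·T1 = [1 0 1; 0 -1 6; 0 0 1]
det M = -1; M⁻¹ = [1 0 -1; 0 -1 6; 0 0 1]
M⁻¹ · (3, 9)ᵀ = (2, -3)ᵀ

p = (2, -3)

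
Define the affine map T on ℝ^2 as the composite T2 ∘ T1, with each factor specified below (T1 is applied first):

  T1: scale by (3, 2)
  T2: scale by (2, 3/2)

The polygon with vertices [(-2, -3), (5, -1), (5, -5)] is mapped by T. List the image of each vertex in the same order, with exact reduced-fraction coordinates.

image vertices: (-12, -9), (30, -3), (30, -15)

T1 scale by (3, 2): (-2, -3) → (-6, -6); (5, -1) → (15, -2); (5, -5) → (15, -10)
T2 scale by (2, 3/2): (-6, -6) → (-12, -9); (15, -2) → (30, -3); (15, -10) → (30, -15)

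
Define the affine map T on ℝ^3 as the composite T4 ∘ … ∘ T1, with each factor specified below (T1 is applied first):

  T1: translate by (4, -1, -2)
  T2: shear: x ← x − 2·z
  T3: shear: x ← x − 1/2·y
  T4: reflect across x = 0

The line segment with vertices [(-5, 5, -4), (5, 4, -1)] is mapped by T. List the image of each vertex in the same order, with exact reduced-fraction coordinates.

T1 translate by (4, -1, -2): (-5, 5, -4) → (-1, 4, -6); (5, 4, -1) → (9, 3, -3)
T2 shear: x ← x − 2·z: (-1, 4, -6) → (11, 4, -6); (9, 3, -3) → (15, 3, -3)
T3 shear: x ← x − 1/2·y: (11, 4, -6) → (9, 4, -6); (15, 3, -3) → (27/2, 3, -3)
T4 reflect across x = 0: (9, 4, -6) → (-9, 4, -6); (27/2, 3, -3) → (-27/2, 3, -3)

image vertices: (-9, 4, -6), (-27/2, 3, -3)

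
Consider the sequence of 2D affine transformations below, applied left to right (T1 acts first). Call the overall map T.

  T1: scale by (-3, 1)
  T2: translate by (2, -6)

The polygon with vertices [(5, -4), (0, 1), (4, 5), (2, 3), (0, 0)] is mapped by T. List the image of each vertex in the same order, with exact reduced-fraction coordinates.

T1 scale by (-3, 1): (5, -4) → (-15, -4); (0, 1) → (0, 1); (4, 5) → (-12, 5); (2, 3) → (-6, 3); (0, 0) → (0, 0)
T2 translate by (2, -6): (-15, -4) → (-13, -10); (0, 1) → (2, -5); (-12, 5) → (-10, -1); (-6, 3) → (-4, -3); (0, 0) → (2, -6)

image vertices: (-13, -10), (2, -5), (-10, -1), (-4, -3), (2, -6)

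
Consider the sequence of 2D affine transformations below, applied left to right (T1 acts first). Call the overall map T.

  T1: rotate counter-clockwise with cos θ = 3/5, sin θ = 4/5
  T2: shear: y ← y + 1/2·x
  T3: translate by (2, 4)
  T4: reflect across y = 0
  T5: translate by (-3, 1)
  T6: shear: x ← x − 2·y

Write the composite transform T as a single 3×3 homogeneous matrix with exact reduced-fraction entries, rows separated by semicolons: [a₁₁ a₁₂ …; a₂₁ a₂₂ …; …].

T1 = [3/5 -4/5 0; 4/5 3/5 0; 0 0 1]
T2·T1 = [3/5 -4/5 0; 11/10 1/5 0; 0 0 1]
T3·…·T1 = [3/5 -4/5 2; 11/10 1/5 4; 0 0 1]
T4·…·T1 = [3/5 -4/5 2; -11/10 -1/5 -4; 0 0 1]
T5·…·T1 = [3/5 -4/5 -1; -11/10 -1/5 -3; 0 0 1]
T6·…·T1 = [14/5 -2/5 5; -11/10 -1/5 -3; 0 0 1]

T = [14/5 -2/5 5; -11/10 -1/5 -3; 0 0 1]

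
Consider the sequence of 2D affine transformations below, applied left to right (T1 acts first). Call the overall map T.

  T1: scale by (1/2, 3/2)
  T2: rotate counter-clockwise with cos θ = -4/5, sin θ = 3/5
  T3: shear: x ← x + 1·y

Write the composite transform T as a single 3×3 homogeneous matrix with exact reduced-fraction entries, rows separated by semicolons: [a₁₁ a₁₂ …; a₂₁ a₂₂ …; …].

T = [-1/10 -21/10 0; 3/10 -6/5 0; 0 0 1]

T1 = [1/2 0 0; 0 3/2 0; 0 0 1]
T2·T1 = [-2/5 -9/10 0; 3/10 -6/5 0; 0 0 1]
T3·…·T1 = [-1/10 -21/10 0; 3/10 -6/5 0; 0 0 1]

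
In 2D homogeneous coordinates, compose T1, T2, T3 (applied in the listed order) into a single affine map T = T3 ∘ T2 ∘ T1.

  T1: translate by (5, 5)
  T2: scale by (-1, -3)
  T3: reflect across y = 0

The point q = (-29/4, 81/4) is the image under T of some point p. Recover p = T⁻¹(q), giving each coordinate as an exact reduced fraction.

T1 = [1 0 5; 0 1 5; 0 0 1]
T2·T1 = [-1 0 -5; 0 -3 -15; 0 0 1]
T3·…·T1 = [-1 0 -5; 0 3 15; 0 0 1]
det M = -3; M⁻¹ = [-1 0 -5; 0 1/3 -5; 0 0 1]
M⁻¹ · (-29/4, 81/4)ᵀ = (9/4, 7/4)ᵀ

p = (9/4, 7/4)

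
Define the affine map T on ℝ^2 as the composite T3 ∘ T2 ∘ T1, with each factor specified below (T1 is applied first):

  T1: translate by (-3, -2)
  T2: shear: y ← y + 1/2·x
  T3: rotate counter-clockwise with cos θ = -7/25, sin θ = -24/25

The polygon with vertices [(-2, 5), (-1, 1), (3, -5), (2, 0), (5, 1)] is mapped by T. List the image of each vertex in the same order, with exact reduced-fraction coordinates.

T1 translate by (-3, -2): (-2, 5) → (-5, 3); (-1, 1) → (-4, -1); (3, -5) → (0, -7); (2, 0) → (-1, -2); (5, 1) → (2, -1)
T2 shear: y ← y + 1/2·x: (-5, 3) → (-5, 1/2); (-4, -1) → (-4, -3); (0, -7) → (0, -7); (-1, -2) → (-1, -5/2); (2, -1) → (2, 0)
T3 rotate counter-clockwise with cos θ = -7/25, sin θ = -24/25: (-5, 1/2) → (47/25, 233/50); (-4, -3) → (-44/25, 117/25); (0, -7) → (-168/25, 49/25); (-1, -5/2) → (-53/25, 83/50); (2, 0) → (-14/25, -48/25)

image vertices: (47/25, 233/50), (-44/25, 117/25), (-168/25, 49/25), (-53/25, 83/50), (-14/25, -48/25)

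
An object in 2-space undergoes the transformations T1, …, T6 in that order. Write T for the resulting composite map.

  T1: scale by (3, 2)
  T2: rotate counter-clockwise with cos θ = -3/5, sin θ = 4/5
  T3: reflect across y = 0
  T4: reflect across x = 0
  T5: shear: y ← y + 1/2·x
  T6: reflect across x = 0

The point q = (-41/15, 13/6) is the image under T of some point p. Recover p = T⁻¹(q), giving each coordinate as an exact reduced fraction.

p = (1/3, 4/3)

T1 = [3 0 0; 0 2 0; 0 0 1]
T2·T1 = [-9/5 -8/5 0; 12/5 -6/5 0; 0 0 1]
T3·…·T1 = [-9/5 -8/5 0; -12/5 6/5 0; 0 0 1]
T4·…·T1 = [9/5 8/5 0; -12/5 6/5 0; 0 0 1]
T5·…·T1 = [9/5 8/5 0; -3/2 2 0; 0 0 1]
T6·…·T1 = [-9/5 -8/5 0; -3/2 2 0; 0 0 1]
det M = -6; M⁻¹ = [-1/3 -4/15 0; -1/4 3/10 0; 0 0 1]
M⁻¹ · (-41/15, 13/6)ᵀ = (1/3, 4/3)ᵀ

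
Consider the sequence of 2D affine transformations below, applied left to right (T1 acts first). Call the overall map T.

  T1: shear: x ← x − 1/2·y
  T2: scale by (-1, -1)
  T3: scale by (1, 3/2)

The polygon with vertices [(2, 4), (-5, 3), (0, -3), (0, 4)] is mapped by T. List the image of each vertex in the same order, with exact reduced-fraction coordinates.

image vertices: (0, -6), (13/2, -9/2), (-3/2, 9/2), (2, -6)

T1 shear: x ← x − 1/2·y: (2, 4) → (0, 4); (-5, 3) → (-13/2, 3); (0, -3) → (3/2, -3); (0, 4) → (-2, 4)
T2 scale by (-1, -1): (0, 4) → (0, -4); (-13/2, 3) → (13/2, -3); (3/2, -3) → (-3/2, 3); (-2, 4) → (2, -4)
T3 scale by (1, 3/2): (0, -4) → (0, -6); (13/2, -3) → (13/2, -9/2); (-3/2, 3) → (-3/2, 9/2); (2, -4) → (2, -6)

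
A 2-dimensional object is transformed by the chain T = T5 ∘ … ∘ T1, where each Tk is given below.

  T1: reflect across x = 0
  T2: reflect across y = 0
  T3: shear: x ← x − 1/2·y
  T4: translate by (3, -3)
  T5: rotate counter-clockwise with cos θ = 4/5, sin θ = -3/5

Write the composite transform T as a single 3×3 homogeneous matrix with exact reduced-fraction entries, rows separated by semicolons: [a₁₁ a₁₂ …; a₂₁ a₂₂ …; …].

T = [-4/5 -1/5 3/5; 3/5 -11/10 -21/5; 0 0 1]

T1 = [-1 0 0; 0 1 0; 0 0 1]
T2·T1 = [-1 0 0; 0 -1 0; 0 0 1]
T3·…·T1 = [-1 1/2 0; 0 -1 0; 0 0 1]
T4·…·T1 = [-1 1/2 3; 0 -1 -3; 0 0 1]
T5·…·T1 = [-4/5 -1/5 3/5; 3/5 -11/10 -21/5; 0 0 1]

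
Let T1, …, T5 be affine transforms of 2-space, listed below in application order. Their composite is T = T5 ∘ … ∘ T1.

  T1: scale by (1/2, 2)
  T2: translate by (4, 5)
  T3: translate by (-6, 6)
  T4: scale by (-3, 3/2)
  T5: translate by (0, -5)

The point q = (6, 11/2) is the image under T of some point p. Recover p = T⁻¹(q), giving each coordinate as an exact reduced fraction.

T1 = [1/2 0 0; 0 2 0; 0 0 1]
T2·T1 = [1/2 0 4; 0 2 5; 0 0 1]
T3·…·T1 = [1/2 0 -2; 0 2 11; 0 0 1]
T4·…·T1 = [-3/2 0 6; 0 3 33/2; 0 0 1]
T5·…·T1 = [-3/2 0 6; 0 3 23/2; 0 0 1]
det M = -9/2; M⁻¹ = [-2/3 0 4; 0 1/3 -23/6; 0 0 1]
M⁻¹ · (6, 11/2)ᵀ = (0, -2)ᵀ

p = (0, -2)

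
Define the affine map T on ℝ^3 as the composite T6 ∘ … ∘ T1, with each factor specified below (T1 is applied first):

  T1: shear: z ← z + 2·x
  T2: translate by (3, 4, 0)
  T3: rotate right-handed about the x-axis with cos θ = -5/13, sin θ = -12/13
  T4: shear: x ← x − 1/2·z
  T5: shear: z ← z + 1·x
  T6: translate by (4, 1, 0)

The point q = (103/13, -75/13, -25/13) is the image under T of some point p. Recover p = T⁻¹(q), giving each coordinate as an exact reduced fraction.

p = (-2, 4, 0)

T1 = [1 0 0 0; 0 1 0 0; 2 0 1 0; 0 0 0 1]
T2·T1 = [1 0 0 3; 0 1 0 4; 2 0 1 0; 0 0 0 1]
T3·…·T1 = [1 0 0 3; 24/13 -5/13 12/13 -20/13; -10/13 -12/13 -5/13 -48/13; 0 0 0 1]
T4·…·T1 = [18/13 6/13 5/26 63/13; 24/13 -5/13 12/13 -20/13; -10/13 -12/13 -5/13 -48/13; 0 0 0 1]
T5·…·T1 = [18/13 6/13 5/26 63/13; 24/13 -5/13 12/13 -20/13; 8/13 -6/13 -5/26 15/13; 0 0 0 1]
T6·…·T1 = [18/13 6/13 5/26 115/13; 24/13 -5/13 12/13 -7/13; 8/13 -6/13 -5/26 15/13; 0 0 0 1]
det M = 1; M⁻¹ = [1/2 0 1/2 -5; 12/13 -5/13 -12/13 -95/13; -8/13 12/13 -18/13 98/13; 0 0 0 1]
M⁻¹ · (103/13, -75/13, -25/13)ᵀ = (-2, 4, 0)ᵀ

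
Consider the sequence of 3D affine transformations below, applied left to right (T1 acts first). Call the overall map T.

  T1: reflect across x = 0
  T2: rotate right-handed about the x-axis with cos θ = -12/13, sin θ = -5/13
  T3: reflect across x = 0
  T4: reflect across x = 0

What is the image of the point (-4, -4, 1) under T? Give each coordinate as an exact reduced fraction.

T(p) = (4, 53/13, 8/13)

T1 reflect across x = 0: (-4, -4, 1) → (4, -4, 1)
T2 rotate right-handed about the x-axis with cos θ = -12/13, sin θ = -5/13: (4, -4, 1) → (4, 53/13, 8/13)
T3 reflect across x = 0: (4, 53/13, 8/13) → (-4, 53/13, 8/13)
T4 reflect across x = 0: (-4, 53/13, 8/13) → (4, 53/13, 8/13)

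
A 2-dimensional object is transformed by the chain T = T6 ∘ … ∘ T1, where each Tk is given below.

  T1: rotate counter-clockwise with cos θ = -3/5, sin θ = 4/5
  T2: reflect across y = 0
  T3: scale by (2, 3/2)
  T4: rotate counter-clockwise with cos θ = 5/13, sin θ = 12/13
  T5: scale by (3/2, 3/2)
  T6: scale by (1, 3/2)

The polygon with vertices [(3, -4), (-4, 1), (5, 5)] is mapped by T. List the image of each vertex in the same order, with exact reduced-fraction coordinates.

image vertices: (753/65, -27/65), (-393/65, 6021/520), (-6, -243/8)

T1 rotate counter-clockwise with cos θ = -3/5, sin θ = 4/5: (3, -4) → (7/5, 24/5); (-4, 1) → (8/5, -19/5); (5, 5) → (-7, 1)
T2 reflect across y = 0: (7/5, 24/5) → (7/5, -24/5); (8/5, -19/5) → (8/5, 19/5); (-7, 1) → (-7, -1)
T3 scale by (2, 3/2): (7/5, -24/5) → (14/5, -36/5); (8/5, 19/5) → (16/5, 57/10); (-7, -1) → (-14, -3/2)
T4 rotate counter-clockwise with cos θ = 5/13, sin θ = 12/13: (14/5, -36/5) → (502/65, -12/65); (16/5, 57/10) → (-262/65, 669/130); (-14, -3/2) → (-4, -27/2)
T5 scale by (3/2, 3/2): (502/65, -12/65) → (753/65, -18/65); (-262/65, 669/130) → (-393/65, 2007/260); (-4, -27/2) → (-6, -81/4)
T6 scale by (1, 3/2): (753/65, -18/65) → (753/65, -27/65); (-393/65, 2007/260) → (-393/65, 6021/520); (-6, -81/4) → (-6, -243/8)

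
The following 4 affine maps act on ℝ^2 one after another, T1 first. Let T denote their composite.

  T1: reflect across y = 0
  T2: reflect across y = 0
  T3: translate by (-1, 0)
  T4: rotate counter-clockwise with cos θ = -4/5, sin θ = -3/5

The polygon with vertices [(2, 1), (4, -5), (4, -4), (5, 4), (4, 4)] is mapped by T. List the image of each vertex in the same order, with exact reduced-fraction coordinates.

image vertices: (-1/5, -7/5), (-27/5, 11/5), (-24/5, 7/5), (-4/5, -28/5), (0, -5)

T1 reflect across y = 0: (2, 1) → (2, -1); (4, -5) → (4, 5); (4, -4) → (4, 4); (5, 4) → (5, -4); (4, 4) → (4, -4)
T2 reflect across y = 0: (2, -1) → (2, 1); (4, 5) → (4, -5); (4, 4) → (4, -4); (5, -4) → (5, 4); (4, -4) → (4, 4)
T3 translate by (-1, 0): (2, 1) → (1, 1); (4, -5) → (3, -5); (4, -4) → (3, -4); (5, 4) → (4, 4); (4, 4) → (3, 4)
T4 rotate counter-clockwise with cos θ = -4/5, sin θ = -3/5: (1, 1) → (-1/5, -7/5); (3, -5) → (-27/5, 11/5); (3, -4) → (-24/5, 7/5); (4, 4) → (-4/5, -28/5); (3, 4) → (0, -5)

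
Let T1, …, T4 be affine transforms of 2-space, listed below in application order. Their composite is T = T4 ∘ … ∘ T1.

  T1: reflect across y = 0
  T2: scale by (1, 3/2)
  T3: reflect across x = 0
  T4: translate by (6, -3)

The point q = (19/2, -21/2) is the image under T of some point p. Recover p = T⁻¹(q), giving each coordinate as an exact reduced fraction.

T1 = [1 0 0; 0 -1 0; 0 0 1]
T2·T1 = [1 0 0; 0 -3/2 0; 0 0 1]
T3·…·T1 = [-1 0 0; 0 -3/2 0; 0 0 1]
T4·…·T1 = [-1 0 6; 0 -3/2 -3; 0 0 1]
det M = 3/2; M⁻¹ = [-1 0 6; 0 -2/3 -2; 0 0 1]
M⁻¹ · (19/2, -21/2)ᵀ = (-7/2, 5)ᵀ

p = (-7/2, 5)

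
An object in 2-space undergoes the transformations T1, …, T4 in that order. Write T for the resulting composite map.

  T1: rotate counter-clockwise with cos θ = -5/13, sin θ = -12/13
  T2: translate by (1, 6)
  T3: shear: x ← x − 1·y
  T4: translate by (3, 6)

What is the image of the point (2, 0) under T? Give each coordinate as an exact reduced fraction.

T1 rotate counter-clockwise with cos θ = -5/13, sin θ = -12/13: (2, 0) → (-10/13, -24/13)
T2 translate by (1, 6): (-10/13, -24/13) → (3/13, 54/13)
T3 shear: x ← x − 1·y: (3/13, 54/13) → (-51/13, 54/13)
T4 translate by (3, 6): (-51/13, 54/13) → (-12/13, 132/13)

T(p) = (-12/13, 132/13)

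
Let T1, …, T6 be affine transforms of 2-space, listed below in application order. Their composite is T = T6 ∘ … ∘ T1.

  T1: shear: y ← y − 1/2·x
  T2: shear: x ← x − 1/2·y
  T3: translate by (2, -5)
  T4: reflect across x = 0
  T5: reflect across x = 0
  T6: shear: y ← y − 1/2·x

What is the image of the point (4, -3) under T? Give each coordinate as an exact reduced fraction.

T1 shear: y ← y − 1/2·x: (4, -3) → (4, -5)
T2 shear: x ← x − 1/2·y: (4, -5) → (13/2, -5)
T3 translate by (2, -5): (13/2, -5) → (17/2, -10)
T4 reflect across x = 0: (17/2, -10) → (-17/2, -10)
T5 reflect across x = 0: (-17/2, -10) → (17/2, -10)
T6 shear: y ← y − 1/2·x: (17/2, -10) → (17/2, -57/4)

T(p) = (17/2, -57/4)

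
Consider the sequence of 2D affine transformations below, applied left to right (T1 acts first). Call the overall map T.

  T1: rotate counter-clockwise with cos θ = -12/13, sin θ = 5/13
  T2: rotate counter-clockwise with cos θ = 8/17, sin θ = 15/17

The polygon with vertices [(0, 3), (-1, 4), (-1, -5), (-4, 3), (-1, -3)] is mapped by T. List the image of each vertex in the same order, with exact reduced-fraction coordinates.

image vertices: (420/221, -513/221), (43/13, -32/13), (-529/221, 995/221), (1104/221, 47/221), (-249/221, 653/221)

T1 rotate counter-clockwise with cos θ = -12/13, sin θ = 5/13: (0, 3) → (-15/13, -36/13); (-1, 4) → (-8/13, -53/13); (-1, -5) → (37/13, 55/13); (-4, 3) → (33/13, -56/13); (-1, -3) → (27/13, 31/13)
T2 rotate counter-clockwise with cos θ = 8/17, sin θ = 15/17: (-15/13, -36/13) → (420/221, -513/221); (-8/13, -53/13) → (43/13, -32/13); (37/13, 55/13) → (-529/221, 995/221); (33/13, -56/13) → (1104/221, 47/221); (27/13, 31/13) → (-249/221, 653/221)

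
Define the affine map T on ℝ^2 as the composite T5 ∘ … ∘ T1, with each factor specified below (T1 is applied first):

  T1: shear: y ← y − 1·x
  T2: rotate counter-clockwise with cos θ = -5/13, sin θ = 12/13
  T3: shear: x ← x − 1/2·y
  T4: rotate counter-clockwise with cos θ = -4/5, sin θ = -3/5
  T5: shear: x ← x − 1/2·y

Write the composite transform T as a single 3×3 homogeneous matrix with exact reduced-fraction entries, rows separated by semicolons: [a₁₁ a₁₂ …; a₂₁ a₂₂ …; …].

T1 = [1 0 0; -1 1 0; 0 0 1]
T2·T1 = [7/13 -12/13 0; 17/13 -5/13 0; 0 0 1]
T3·…·T1 = [-3/26 -19/26 0; 17/13 -5/13 0; 0 0 1]
T4·…·T1 = [57/65 23/65 0; -127/130 97/130 0; 0 0 1]
T5·…·T1 = [71/52 -1/52 0; -127/130 97/130 0; 0 0 1]

T = [71/52 -1/52 0; -127/130 97/130 0; 0 0 1]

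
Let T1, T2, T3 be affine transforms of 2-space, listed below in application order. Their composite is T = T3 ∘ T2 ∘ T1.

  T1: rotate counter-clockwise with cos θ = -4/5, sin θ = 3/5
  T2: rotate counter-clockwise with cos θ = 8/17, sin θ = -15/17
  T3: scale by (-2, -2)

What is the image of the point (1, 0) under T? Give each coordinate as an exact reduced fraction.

T(p) = (-26/85, -168/85)

T1 rotate counter-clockwise with cos θ = -4/5, sin θ = 3/5: (1, 0) → (-4/5, 3/5)
T2 rotate counter-clockwise with cos θ = 8/17, sin θ = -15/17: (-4/5, 3/5) → (13/85, 84/85)
T3 scale by (-2, -2): (13/85, 84/85) → (-26/85, -168/85)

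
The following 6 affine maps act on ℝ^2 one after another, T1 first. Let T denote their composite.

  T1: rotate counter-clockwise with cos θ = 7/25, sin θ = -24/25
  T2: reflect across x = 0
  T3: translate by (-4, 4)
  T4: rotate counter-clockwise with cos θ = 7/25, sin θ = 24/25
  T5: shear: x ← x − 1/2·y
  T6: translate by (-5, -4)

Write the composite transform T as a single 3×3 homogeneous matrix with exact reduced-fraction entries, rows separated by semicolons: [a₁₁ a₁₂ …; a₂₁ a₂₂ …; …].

T1 = [7/25 24/25 0; -24/25 7/25 0; 0 0 1]
T2·T1 = [-7/25 -24/25 0; -24/25 7/25 0; 0 0 1]
T3·…·T1 = [-7/25 -24/25 -4; -24/25 7/25 4; 0 0 1]
T4·…·T1 = [527/625 -336/625 -124/25; -336/625 -527/625 -68/25; 0 0 1]
T5·…·T1 = [139/125 -29/250 -18/5; -336/625 -527/625 -68/25; 0 0 1]
T6·…·T1 = [139/125 -29/250 -43/5; -336/625 -527/625 -168/25; 0 0 1]

T = [139/125 -29/250 -43/5; -336/625 -527/625 -168/25; 0 0 1]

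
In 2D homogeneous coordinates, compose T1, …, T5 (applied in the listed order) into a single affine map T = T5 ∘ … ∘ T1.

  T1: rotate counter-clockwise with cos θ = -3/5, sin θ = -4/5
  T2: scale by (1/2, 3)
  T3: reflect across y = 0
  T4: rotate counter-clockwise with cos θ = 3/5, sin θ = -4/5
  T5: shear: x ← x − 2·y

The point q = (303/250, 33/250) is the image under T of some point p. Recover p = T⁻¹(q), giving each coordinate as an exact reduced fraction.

T1 = [-3/5 4/5 0; -4/5 -3/5 0; 0 0 1]
T2·T1 = [-3/10 2/5 0; -12/5 -9/5 0; 0 0 1]
T3·…·T1 = [-3/10 2/5 0; 12/5 9/5 0; 0 0 1]
T4·…·T1 = [87/50 42/25 0; 42/25 19/25 0; 0 0 1]
T5·…·T1 = [-81/50 4/25 0; 42/25 19/25 0; 0 0 1]
det M = -3/2; M⁻¹ = [-38/75 8/75 0; 28/25 27/25 0; 0 0 1]
M⁻¹ · (303/250, 33/250)ᵀ = (-3/5, 3/2)ᵀ

p = (-3/5, 3/2)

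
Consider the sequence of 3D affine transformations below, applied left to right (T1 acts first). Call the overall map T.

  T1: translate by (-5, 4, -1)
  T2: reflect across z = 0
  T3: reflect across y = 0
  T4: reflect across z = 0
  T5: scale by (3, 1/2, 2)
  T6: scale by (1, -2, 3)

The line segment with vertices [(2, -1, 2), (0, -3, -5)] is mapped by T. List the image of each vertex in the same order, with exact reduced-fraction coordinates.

image vertices: (-9, 3, 6), (-15, 1, -36)

T1 translate by (-5, 4, -1): (2, -1, 2) → (-3, 3, 1); (0, -3, -5) → (-5, 1, -6)
T2 reflect across z = 0: (-3, 3, 1) → (-3, 3, -1); (-5, 1, -6) → (-5, 1, 6)
T3 reflect across y = 0: (-3, 3, -1) → (-3, -3, -1); (-5, 1, 6) → (-5, -1, 6)
T4 reflect across z = 0: (-3, -3, -1) → (-3, -3, 1); (-5, -1, 6) → (-5, -1, -6)
T5 scale by (3, 1/2, 2): (-3, -3, 1) → (-9, -3/2, 2); (-5, -1, -6) → (-15, -1/2, -12)
T6 scale by (1, -2, 3): (-9, -3/2, 2) → (-9, 3, 6); (-15, -1/2, -12) → (-15, 1, -36)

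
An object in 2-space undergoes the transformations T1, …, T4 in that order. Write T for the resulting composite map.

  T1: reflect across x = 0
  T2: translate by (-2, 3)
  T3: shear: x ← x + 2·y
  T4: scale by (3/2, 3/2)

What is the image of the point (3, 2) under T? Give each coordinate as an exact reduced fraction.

T(p) = (15/2, 15/2)

T1 reflect across x = 0: (3, 2) → (-3, 2)
T2 translate by (-2, 3): (-3, 2) → (-5, 5)
T3 shear: x ← x + 2·y: (-5, 5) → (5, 5)
T4 scale by (3/2, 3/2): (5, 5) → (15/2, 15/2)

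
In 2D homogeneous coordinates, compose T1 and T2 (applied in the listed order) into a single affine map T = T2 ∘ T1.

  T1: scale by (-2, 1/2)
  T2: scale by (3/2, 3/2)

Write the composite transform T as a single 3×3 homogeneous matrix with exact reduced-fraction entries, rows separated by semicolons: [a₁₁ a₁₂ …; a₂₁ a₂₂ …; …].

T1 = [-2 0 0; 0 1/2 0; 0 0 1]
T2·T1 = [-3 0 0; 0 3/4 0; 0 0 1]

T = [-3 0 0; 0 3/4 0; 0 0 1]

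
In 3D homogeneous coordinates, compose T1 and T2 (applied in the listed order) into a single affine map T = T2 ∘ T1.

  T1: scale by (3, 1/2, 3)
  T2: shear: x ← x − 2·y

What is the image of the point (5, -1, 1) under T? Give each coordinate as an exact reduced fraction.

T(p) = (16, -1/2, 3)

T1 scale by (3, 1/2, 3): (5, -1, 1) → (15, -1/2, 3)
T2 shear: x ← x − 2·y: (15, -1/2, 3) → (16, -1/2, 3)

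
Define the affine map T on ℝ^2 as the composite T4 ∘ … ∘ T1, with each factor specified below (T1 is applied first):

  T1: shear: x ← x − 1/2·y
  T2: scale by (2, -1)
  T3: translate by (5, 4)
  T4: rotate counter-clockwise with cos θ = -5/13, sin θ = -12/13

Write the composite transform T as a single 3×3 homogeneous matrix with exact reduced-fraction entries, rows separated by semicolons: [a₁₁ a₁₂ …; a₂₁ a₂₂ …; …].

T1 = [1 -1/2 0; 0 1 0; 0 0 1]
T2·T1 = [2 -1 0; 0 -1 0; 0 0 1]
T3·…·T1 = [2 -1 5; 0 -1 4; 0 0 1]
T4·…·T1 = [-10/13 -7/13 23/13; -24/13 17/13 -80/13; 0 0 1]

T = [-10/13 -7/13 23/13; -24/13 17/13 -80/13; 0 0 1]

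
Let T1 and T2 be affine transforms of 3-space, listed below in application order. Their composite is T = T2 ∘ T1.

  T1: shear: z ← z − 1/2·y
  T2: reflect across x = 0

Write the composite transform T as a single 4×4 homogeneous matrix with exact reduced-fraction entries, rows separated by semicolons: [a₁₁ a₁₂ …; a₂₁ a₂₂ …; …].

T1 = [1 0 0 0; 0 1 0 0; 0 -1/2 1 0; 0 0 0 1]
T2·T1 = [-1 0 0 0; 0 1 0 0; 0 -1/2 1 0; 0 0 0 1]

T = [-1 0 0 0; 0 1 0 0; 0 -1/2 1 0; 0 0 0 1]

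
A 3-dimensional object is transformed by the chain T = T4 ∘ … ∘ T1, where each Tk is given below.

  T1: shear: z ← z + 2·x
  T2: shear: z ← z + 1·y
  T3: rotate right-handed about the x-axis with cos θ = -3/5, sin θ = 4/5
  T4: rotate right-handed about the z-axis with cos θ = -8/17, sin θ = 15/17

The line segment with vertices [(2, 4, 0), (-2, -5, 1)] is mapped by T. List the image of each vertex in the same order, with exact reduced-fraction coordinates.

image vertices: (116/17, 502/85, -8/5), (-125/17, -526/85, 4/5)

T1 shear: z ← z + 2·x: (2, 4, 0) → (2, 4, 4); (-2, -5, 1) → (-2, -5, -3)
T2 shear: z ← z + 1·y: (2, 4, 4) → (2, 4, 8); (-2, -5, -3) → (-2, -5, -8)
T3 rotate right-handed about the x-axis with cos θ = -3/5, sin θ = 4/5: (2, 4, 8) → (2, -44/5, -8/5); (-2, -5, -8) → (-2, 47/5, 4/5)
T4 rotate right-handed about the z-axis with cos θ = -8/17, sin θ = 15/17: (2, -44/5, -8/5) → (116/17, 502/85, -8/5); (-2, 47/5, 4/5) → (-125/17, -526/85, 4/5)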